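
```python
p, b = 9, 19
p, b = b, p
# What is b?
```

Answer: 9

Derivation:
Trace (tracking b):
p, b = (9, 19)  # -> p = 9, b = 19
p, b = (b, p)  # -> p = 19, b = 9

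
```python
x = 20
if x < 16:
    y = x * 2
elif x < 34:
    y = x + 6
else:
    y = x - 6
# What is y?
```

Trace (tracking y):
x = 20  # -> x = 20
if x < 16:  # condition is False
elif x < 34:  # condition is True
    y = x + 6  # -> y = 26

Answer: 26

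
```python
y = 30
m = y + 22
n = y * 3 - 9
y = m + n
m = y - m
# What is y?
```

Trace (tracking y):
y = 30  # -> y = 30
m = y + 22  # -> m = 52
n = y * 3 - 9  # -> n = 81
y = m + n  # -> y = 133
m = y - m  # -> m = 81

Answer: 133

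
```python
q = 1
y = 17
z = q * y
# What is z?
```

Trace (tracking z):
q = 1  # -> q = 1
y = 17  # -> y = 17
z = q * y  # -> z = 17

Answer: 17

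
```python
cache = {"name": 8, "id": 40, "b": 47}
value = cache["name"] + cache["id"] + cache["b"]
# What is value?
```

Trace (tracking value):
cache = {'name': 8, 'id': 40, 'b': 47}  # -> cache = {'name': 8, 'id': 40, 'b': 47}
value = cache['name'] + cache['id'] + cache['b']  # -> value = 95

Answer: 95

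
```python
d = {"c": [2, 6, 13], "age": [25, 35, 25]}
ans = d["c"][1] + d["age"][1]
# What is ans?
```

Answer: 41

Derivation:
Trace (tracking ans):
d = {'c': [2, 6, 13], 'age': [25, 35, 25]}  # -> d = {'c': [2, 6, 13], 'age': [25, 35, 25]}
ans = d['c'][1] + d['age'][1]  # -> ans = 41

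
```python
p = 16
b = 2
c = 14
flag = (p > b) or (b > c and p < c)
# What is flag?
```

Answer: True

Derivation:
Trace (tracking flag):
p = 16  # -> p = 16
b = 2  # -> b = 2
c = 14  # -> c = 14
flag = p > b or (b > c and p < c)  # -> flag = True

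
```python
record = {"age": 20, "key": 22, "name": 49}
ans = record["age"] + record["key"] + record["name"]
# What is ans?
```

Answer: 91

Derivation:
Trace (tracking ans):
record = {'age': 20, 'key': 22, 'name': 49}  # -> record = {'age': 20, 'key': 22, 'name': 49}
ans = record['age'] + record['key'] + record['name']  # -> ans = 91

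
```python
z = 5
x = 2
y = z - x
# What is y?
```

Trace (tracking y):
z = 5  # -> z = 5
x = 2  # -> x = 2
y = z - x  # -> y = 3

Answer: 3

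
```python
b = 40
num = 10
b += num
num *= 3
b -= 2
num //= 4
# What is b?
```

Answer: 48

Derivation:
Trace (tracking b):
b = 40  # -> b = 40
num = 10  # -> num = 10
b += num  # -> b = 50
num *= 3  # -> num = 30
b -= 2  # -> b = 48
num //= 4  # -> num = 7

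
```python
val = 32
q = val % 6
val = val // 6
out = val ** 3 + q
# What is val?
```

Answer: 5

Derivation:
Trace (tracking val):
val = 32  # -> val = 32
q = val % 6  # -> q = 2
val = val // 6  # -> val = 5
out = val ** 3 + q  # -> out = 127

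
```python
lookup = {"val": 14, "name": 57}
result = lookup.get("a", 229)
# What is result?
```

Trace (tracking result):
lookup = {'val': 14, 'name': 57}  # -> lookup = {'val': 14, 'name': 57}
result = lookup.get('a', 229)  # -> result = 229

Answer: 229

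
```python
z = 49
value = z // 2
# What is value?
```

Answer: 24

Derivation:
Trace (tracking value):
z = 49  # -> z = 49
value = z // 2  # -> value = 24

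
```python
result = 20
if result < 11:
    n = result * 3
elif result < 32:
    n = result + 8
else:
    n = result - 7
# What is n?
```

Answer: 28

Derivation:
Trace (tracking n):
result = 20  # -> result = 20
if result < 11:  # condition is False
elif result < 32:  # condition is True
    n = result + 8  # -> n = 28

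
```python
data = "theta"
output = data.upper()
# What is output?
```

Trace (tracking output):
data = 'theta'  # -> data = 'theta'
output = data.upper()  # -> output = 'THETA'

Answer: 'THETA'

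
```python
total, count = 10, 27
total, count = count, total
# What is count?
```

Trace (tracking count):
total, count = (10, 27)  # -> total = 10, count = 27
total, count = (count, total)  # -> total = 27, count = 10

Answer: 10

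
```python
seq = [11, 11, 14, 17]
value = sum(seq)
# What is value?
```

Trace (tracking value):
seq = [11, 11, 14, 17]  # -> seq = [11, 11, 14, 17]
value = sum(seq)  # -> value = 53

Answer: 53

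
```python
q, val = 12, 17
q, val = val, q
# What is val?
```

Answer: 12

Derivation:
Trace (tracking val):
q, val = (12, 17)  # -> q = 12, val = 17
q, val = (val, q)  # -> q = 17, val = 12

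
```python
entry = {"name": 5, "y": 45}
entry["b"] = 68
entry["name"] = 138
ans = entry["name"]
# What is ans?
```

Answer: 138

Derivation:
Trace (tracking ans):
entry = {'name': 5, 'y': 45}  # -> entry = {'name': 5, 'y': 45}
entry['b'] = 68  # -> entry = {'name': 5, 'y': 45, 'b': 68}
entry['name'] = 138  # -> entry = {'name': 138, 'y': 45, 'b': 68}
ans = entry['name']  # -> ans = 138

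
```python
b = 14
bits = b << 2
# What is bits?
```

Answer: 56

Derivation:
Trace (tracking bits):
b = 14  # -> b = 14
bits = b << 2  # -> bits = 56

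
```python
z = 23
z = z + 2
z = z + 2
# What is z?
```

Answer: 27

Derivation:
Trace (tracking z):
z = 23  # -> z = 23
z = z + 2  # -> z = 25
z = z + 2  # -> z = 27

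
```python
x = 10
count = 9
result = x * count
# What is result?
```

Answer: 90

Derivation:
Trace (tracking result):
x = 10  # -> x = 10
count = 9  # -> count = 9
result = x * count  # -> result = 90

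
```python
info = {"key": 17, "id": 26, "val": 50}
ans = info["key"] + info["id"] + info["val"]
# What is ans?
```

Trace (tracking ans):
info = {'key': 17, 'id': 26, 'val': 50}  # -> info = {'key': 17, 'id': 26, 'val': 50}
ans = info['key'] + info['id'] + info['val']  # -> ans = 93

Answer: 93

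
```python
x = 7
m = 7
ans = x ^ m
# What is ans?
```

Answer: 0

Derivation:
Trace (tracking ans):
x = 7  # -> x = 7
m = 7  # -> m = 7
ans = x ^ m  # -> ans = 0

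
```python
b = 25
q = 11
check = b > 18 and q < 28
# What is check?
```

Trace (tracking check):
b = 25  # -> b = 25
q = 11  # -> q = 11
check = b > 18 and q < 28  # -> check = True

Answer: True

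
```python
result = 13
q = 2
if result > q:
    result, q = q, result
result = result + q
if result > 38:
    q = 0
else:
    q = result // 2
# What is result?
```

Answer: 15

Derivation:
Trace (tracking result):
result = 13  # -> result = 13
q = 2  # -> q = 2
if result > q:  # condition is True
    result, q = (q, result)  # -> result = 2, q = 13
result = result + q  # -> result = 15
if result > 38:  # condition is False
else:
    q = result // 2  # -> q = 7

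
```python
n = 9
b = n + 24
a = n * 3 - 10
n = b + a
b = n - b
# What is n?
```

Trace (tracking n):
n = 9  # -> n = 9
b = n + 24  # -> b = 33
a = n * 3 - 10  # -> a = 17
n = b + a  # -> n = 50
b = n - b  # -> b = 17

Answer: 50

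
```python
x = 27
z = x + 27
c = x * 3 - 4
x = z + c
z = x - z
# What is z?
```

Answer: 77

Derivation:
Trace (tracking z):
x = 27  # -> x = 27
z = x + 27  # -> z = 54
c = x * 3 - 4  # -> c = 77
x = z + c  # -> x = 131
z = x - z  # -> z = 77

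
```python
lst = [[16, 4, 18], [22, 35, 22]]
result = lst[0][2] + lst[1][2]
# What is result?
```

Answer: 40

Derivation:
Trace (tracking result):
lst = [[16, 4, 18], [22, 35, 22]]  # -> lst = [[16, 4, 18], [22, 35, 22]]
result = lst[0][2] + lst[1][2]  # -> result = 40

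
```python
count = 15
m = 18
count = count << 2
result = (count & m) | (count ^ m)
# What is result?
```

Answer: 62

Derivation:
Trace (tracking result):
count = 15  # -> count = 15
m = 18  # -> m = 18
count = count << 2  # -> count = 60
result = count & m | count ^ m  # -> result = 62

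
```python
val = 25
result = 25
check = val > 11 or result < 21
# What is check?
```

Trace (tracking check):
val = 25  # -> val = 25
result = 25  # -> result = 25
check = val > 11 or result < 21  # -> check = True

Answer: True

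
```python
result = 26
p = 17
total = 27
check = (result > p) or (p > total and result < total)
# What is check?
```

Answer: True

Derivation:
Trace (tracking check):
result = 26  # -> result = 26
p = 17  # -> p = 17
total = 27  # -> total = 27
check = result > p or (p > total and result < total)  # -> check = True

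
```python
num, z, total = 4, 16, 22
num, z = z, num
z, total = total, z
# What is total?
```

Answer: 4

Derivation:
Trace (tracking total):
num, z, total = (4, 16, 22)  # -> num = 4, z = 16, total = 22
num, z = (z, num)  # -> num = 16, z = 4
z, total = (total, z)  # -> z = 22, total = 4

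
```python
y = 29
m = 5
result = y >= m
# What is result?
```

Answer: True

Derivation:
Trace (tracking result):
y = 29  # -> y = 29
m = 5  # -> m = 5
result = y >= m  # -> result = True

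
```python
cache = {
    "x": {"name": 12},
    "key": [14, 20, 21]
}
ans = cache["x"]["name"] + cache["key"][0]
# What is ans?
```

Answer: 26

Derivation:
Trace (tracking ans):
cache = {'x': {'name': 12}, 'key': [14, 20, 21]}  # -> cache = {'x': {'name': 12}, 'key': [14, 20, 21]}
ans = cache['x']['name'] + cache['key'][0]  # -> ans = 26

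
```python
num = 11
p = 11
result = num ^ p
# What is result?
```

Trace (tracking result):
num = 11  # -> num = 11
p = 11  # -> p = 11
result = num ^ p  # -> result = 0

Answer: 0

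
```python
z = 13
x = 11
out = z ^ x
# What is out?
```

Trace (tracking out):
z = 13  # -> z = 13
x = 11  # -> x = 11
out = z ^ x  # -> out = 6

Answer: 6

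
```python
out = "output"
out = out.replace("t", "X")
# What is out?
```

Answer: 'ouXpuX'

Derivation:
Trace (tracking out):
out = 'output'  # -> out = 'output'
out = out.replace('t', 'X')  # -> out = 'ouXpuX'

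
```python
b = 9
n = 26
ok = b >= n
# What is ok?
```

Answer: False

Derivation:
Trace (tracking ok):
b = 9  # -> b = 9
n = 26  # -> n = 26
ok = b >= n  # -> ok = False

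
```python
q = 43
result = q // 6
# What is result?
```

Trace (tracking result):
q = 43  # -> q = 43
result = q // 6  # -> result = 7

Answer: 7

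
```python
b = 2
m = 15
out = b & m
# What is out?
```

Answer: 2

Derivation:
Trace (tracking out):
b = 2  # -> b = 2
m = 15  # -> m = 15
out = b & m  # -> out = 2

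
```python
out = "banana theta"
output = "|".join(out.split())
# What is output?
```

Answer: 'banana|theta'

Derivation:
Trace (tracking output):
out = 'banana theta'  # -> out = 'banana theta'
output = '|'.join(out.split())  # -> output = 'banana|theta'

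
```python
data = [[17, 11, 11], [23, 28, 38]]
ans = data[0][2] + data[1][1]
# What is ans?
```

Answer: 39

Derivation:
Trace (tracking ans):
data = [[17, 11, 11], [23, 28, 38]]  # -> data = [[17, 11, 11], [23, 28, 38]]
ans = data[0][2] + data[1][1]  # -> ans = 39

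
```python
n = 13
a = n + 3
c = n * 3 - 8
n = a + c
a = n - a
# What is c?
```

Answer: 31

Derivation:
Trace (tracking c):
n = 13  # -> n = 13
a = n + 3  # -> a = 16
c = n * 3 - 8  # -> c = 31
n = a + c  # -> n = 47
a = n - a  # -> a = 31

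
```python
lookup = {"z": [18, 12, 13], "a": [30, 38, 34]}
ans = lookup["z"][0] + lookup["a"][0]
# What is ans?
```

Answer: 48

Derivation:
Trace (tracking ans):
lookup = {'z': [18, 12, 13], 'a': [30, 38, 34]}  # -> lookup = {'z': [18, 12, 13], 'a': [30, 38, 34]}
ans = lookup['z'][0] + lookup['a'][0]  # -> ans = 48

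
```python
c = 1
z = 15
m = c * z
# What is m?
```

Answer: 15

Derivation:
Trace (tracking m):
c = 1  # -> c = 1
z = 15  # -> z = 15
m = c * z  # -> m = 15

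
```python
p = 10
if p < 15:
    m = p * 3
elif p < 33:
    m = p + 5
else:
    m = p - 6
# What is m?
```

Answer: 30

Derivation:
Trace (tracking m):
p = 10  # -> p = 10
if p < 15:  # condition is True
    m = p * 3  # -> m = 30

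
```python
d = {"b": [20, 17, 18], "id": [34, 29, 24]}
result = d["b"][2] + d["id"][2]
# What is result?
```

Answer: 42

Derivation:
Trace (tracking result):
d = {'b': [20, 17, 18], 'id': [34, 29, 24]}  # -> d = {'b': [20, 17, 18], 'id': [34, 29, 24]}
result = d['b'][2] + d['id'][2]  # -> result = 42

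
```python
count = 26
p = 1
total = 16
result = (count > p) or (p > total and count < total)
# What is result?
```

Trace (tracking result):
count = 26  # -> count = 26
p = 1  # -> p = 1
total = 16  # -> total = 16
result = count > p or (p > total and count < total)  # -> result = True

Answer: True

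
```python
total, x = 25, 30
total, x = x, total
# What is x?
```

Answer: 25

Derivation:
Trace (tracking x):
total, x = (25, 30)  # -> total = 25, x = 30
total, x = (x, total)  # -> total = 30, x = 25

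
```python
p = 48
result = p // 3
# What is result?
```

Answer: 16

Derivation:
Trace (tracking result):
p = 48  # -> p = 48
result = p // 3  # -> result = 16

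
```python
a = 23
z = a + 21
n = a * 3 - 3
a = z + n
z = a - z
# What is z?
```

Trace (tracking z):
a = 23  # -> a = 23
z = a + 21  # -> z = 44
n = a * 3 - 3  # -> n = 66
a = z + n  # -> a = 110
z = a - z  # -> z = 66

Answer: 66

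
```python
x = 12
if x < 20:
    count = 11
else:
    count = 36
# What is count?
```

Answer: 11

Derivation:
Trace (tracking count):
x = 12  # -> x = 12
if x < 20:  # condition is True
    count = 11  # -> count = 11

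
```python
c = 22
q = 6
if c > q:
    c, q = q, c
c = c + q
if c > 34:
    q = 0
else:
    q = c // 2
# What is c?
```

Answer: 28

Derivation:
Trace (tracking c):
c = 22  # -> c = 22
q = 6  # -> q = 6
if c > q:  # condition is True
    c, q = (q, c)  # -> c = 6, q = 22
c = c + q  # -> c = 28
if c > 34:  # condition is False
else:
    q = c // 2  # -> q = 14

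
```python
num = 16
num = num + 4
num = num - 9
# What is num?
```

Answer: 11

Derivation:
Trace (tracking num):
num = 16  # -> num = 16
num = num + 4  # -> num = 20
num = num - 9  # -> num = 11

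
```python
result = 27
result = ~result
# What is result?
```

Trace (tracking result):
result = 27  # -> result = 27
result = ~result  # -> result = -28

Answer: -28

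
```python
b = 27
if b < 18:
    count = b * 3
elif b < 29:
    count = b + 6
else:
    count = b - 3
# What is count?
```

Trace (tracking count):
b = 27  # -> b = 27
if b < 18:  # condition is False
elif b < 29:  # condition is True
    count = b + 6  # -> count = 33

Answer: 33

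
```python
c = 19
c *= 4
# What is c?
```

Answer: 76

Derivation:
Trace (tracking c):
c = 19  # -> c = 19
c *= 4  # -> c = 76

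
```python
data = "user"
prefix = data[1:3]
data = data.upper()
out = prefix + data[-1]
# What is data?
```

Trace (tracking data):
data = 'user'  # -> data = 'user'
prefix = data[1:3]  # -> prefix = 'se'
data = data.upper()  # -> data = 'USER'
out = prefix + data[-1]  # -> out = 'seR'

Answer: 'USER'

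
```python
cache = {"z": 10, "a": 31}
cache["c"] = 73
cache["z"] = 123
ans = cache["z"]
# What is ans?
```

Answer: 123

Derivation:
Trace (tracking ans):
cache = {'z': 10, 'a': 31}  # -> cache = {'z': 10, 'a': 31}
cache['c'] = 73  # -> cache = {'z': 10, 'a': 31, 'c': 73}
cache['z'] = 123  # -> cache = {'z': 123, 'a': 31, 'c': 73}
ans = cache['z']  # -> ans = 123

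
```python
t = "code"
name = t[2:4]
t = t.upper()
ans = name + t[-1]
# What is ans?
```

Answer: 'deE'

Derivation:
Trace (tracking ans):
t = 'code'  # -> t = 'code'
name = t[2:4]  # -> name = 'de'
t = t.upper()  # -> t = 'CODE'
ans = name + t[-1]  # -> ans = 'deE'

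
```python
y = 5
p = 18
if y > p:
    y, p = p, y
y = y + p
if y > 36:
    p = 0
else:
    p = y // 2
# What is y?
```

Answer: 23

Derivation:
Trace (tracking y):
y = 5  # -> y = 5
p = 18  # -> p = 18
if y > p:  # condition is False
y = y + p  # -> y = 23
if y > 36:  # condition is False
else:
    p = y // 2  # -> p = 11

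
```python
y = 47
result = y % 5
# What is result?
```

Answer: 2

Derivation:
Trace (tracking result):
y = 47  # -> y = 47
result = y % 5  # -> result = 2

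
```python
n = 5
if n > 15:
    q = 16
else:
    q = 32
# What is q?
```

Answer: 32

Derivation:
Trace (tracking q):
n = 5  # -> n = 5
if n > 15:  # condition is False
else:
    q = 32  # -> q = 32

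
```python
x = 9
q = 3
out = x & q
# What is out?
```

Answer: 1

Derivation:
Trace (tracking out):
x = 9  # -> x = 9
q = 3  # -> q = 3
out = x & q  # -> out = 1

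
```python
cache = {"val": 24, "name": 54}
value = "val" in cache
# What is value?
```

Answer: True

Derivation:
Trace (tracking value):
cache = {'val': 24, 'name': 54}  # -> cache = {'val': 24, 'name': 54}
value = 'val' in cache  # -> value = True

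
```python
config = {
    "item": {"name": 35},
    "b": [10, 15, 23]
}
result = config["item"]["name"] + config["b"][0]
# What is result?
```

Answer: 45

Derivation:
Trace (tracking result):
config = {'item': {'name': 35}, 'b': [10, 15, 23]}  # -> config = {'item': {'name': 35}, 'b': [10, 15, 23]}
result = config['item']['name'] + config['b'][0]  # -> result = 45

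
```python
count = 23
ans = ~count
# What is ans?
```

Answer: -24

Derivation:
Trace (tracking ans):
count = 23  # -> count = 23
ans = ~count  # -> ans = -24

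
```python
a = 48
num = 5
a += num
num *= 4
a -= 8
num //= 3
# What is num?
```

Trace (tracking num):
a = 48  # -> a = 48
num = 5  # -> num = 5
a += num  # -> a = 53
num *= 4  # -> num = 20
a -= 8  # -> a = 45
num //= 3  # -> num = 6

Answer: 6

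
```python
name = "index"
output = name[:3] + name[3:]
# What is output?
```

Answer: 'index'

Derivation:
Trace (tracking output):
name = 'index'  # -> name = 'index'
output = name[:3] + name[3:]  # -> output = 'index'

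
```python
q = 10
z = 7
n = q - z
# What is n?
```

Answer: 3

Derivation:
Trace (tracking n):
q = 10  # -> q = 10
z = 7  # -> z = 7
n = q - z  # -> n = 3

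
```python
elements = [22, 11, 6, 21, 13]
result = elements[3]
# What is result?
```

Trace (tracking result):
elements = [22, 11, 6, 21, 13]  # -> elements = [22, 11, 6, 21, 13]
result = elements[3]  # -> result = 21

Answer: 21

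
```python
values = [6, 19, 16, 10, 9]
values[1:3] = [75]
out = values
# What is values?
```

Answer: [6, 75, 10, 9]

Derivation:
Trace (tracking values):
values = [6, 19, 16, 10, 9]  # -> values = [6, 19, 16, 10, 9]
values[1:3] = [75]  # -> values = [6, 75, 10, 9]
out = values  # -> out = [6, 75, 10, 9]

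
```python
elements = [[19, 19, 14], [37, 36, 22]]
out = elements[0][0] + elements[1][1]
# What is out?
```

Trace (tracking out):
elements = [[19, 19, 14], [37, 36, 22]]  # -> elements = [[19, 19, 14], [37, 36, 22]]
out = elements[0][0] + elements[1][1]  # -> out = 55

Answer: 55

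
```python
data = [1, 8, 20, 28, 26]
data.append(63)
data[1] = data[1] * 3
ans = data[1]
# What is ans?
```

Answer: 24

Derivation:
Trace (tracking ans):
data = [1, 8, 20, 28, 26]  # -> data = [1, 8, 20, 28, 26]
data.append(63)  # -> data = [1, 8, 20, 28, 26, 63]
data[1] = data[1] * 3  # -> data = [1, 24, 20, 28, 26, 63]
ans = data[1]  # -> ans = 24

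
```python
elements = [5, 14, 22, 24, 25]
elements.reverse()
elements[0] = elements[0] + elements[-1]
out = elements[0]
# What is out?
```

Trace (tracking out):
elements = [5, 14, 22, 24, 25]  # -> elements = [5, 14, 22, 24, 25]
elements.reverse()  # -> elements = [25, 24, 22, 14, 5]
elements[0] = elements[0] + elements[-1]  # -> elements = [30, 24, 22, 14, 5]
out = elements[0]  # -> out = 30

Answer: 30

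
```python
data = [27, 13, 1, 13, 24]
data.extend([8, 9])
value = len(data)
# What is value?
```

Trace (tracking value):
data = [27, 13, 1, 13, 24]  # -> data = [27, 13, 1, 13, 24]
data.extend([8, 9])  # -> data = [27, 13, 1, 13, 24, 8, 9]
value = len(data)  # -> value = 7

Answer: 7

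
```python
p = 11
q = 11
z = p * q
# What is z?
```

Answer: 121

Derivation:
Trace (tracking z):
p = 11  # -> p = 11
q = 11  # -> q = 11
z = p * q  # -> z = 121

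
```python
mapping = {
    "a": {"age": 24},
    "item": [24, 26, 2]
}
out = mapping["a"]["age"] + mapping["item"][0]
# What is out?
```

Answer: 48

Derivation:
Trace (tracking out):
mapping = {'a': {'age': 24}, 'item': [24, 26, 2]}  # -> mapping = {'a': {'age': 24}, 'item': [24, 26, 2]}
out = mapping['a']['age'] + mapping['item'][0]  # -> out = 48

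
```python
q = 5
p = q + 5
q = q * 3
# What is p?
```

Trace (tracking p):
q = 5  # -> q = 5
p = q + 5  # -> p = 10
q = q * 3  # -> q = 15

Answer: 10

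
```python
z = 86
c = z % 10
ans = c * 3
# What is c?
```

Answer: 6

Derivation:
Trace (tracking c):
z = 86  # -> z = 86
c = z % 10  # -> c = 6
ans = c * 3  # -> ans = 18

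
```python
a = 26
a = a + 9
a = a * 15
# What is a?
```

Trace (tracking a):
a = 26  # -> a = 26
a = a + 9  # -> a = 35
a = a * 15  # -> a = 525

Answer: 525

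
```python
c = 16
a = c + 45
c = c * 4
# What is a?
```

Trace (tracking a):
c = 16  # -> c = 16
a = c + 45  # -> a = 61
c = c * 4  # -> c = 64

Answer: 61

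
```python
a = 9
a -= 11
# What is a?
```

Answer: -2

Derivation:
Trace (tracking a):
a = 9  # -> a = 9
a -= 11  # -> a = -2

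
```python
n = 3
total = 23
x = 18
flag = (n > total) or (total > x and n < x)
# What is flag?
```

Answer: True

Derivation:
Trace (tracking flag):
n = 3  # -> n = 3
total = 23  # -> total = 23
x = 18  # -> x = 18
flag = n > total or (total > x and n < x)  # -> flag = True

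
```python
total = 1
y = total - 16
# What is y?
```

Answer: -15

Derivation:
Trace (tracking y):
total = 1  # -> total = 1
y = total - 16  # -> y = -15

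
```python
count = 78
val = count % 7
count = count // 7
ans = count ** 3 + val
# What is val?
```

Answer: 1

Derivation:
Trace (tracking val):
count = 78  # -> count = 78
val = count % 7  # -> val = 1
count = count // 7  # -> count = 11
ans = count ** 3 + val  # -> ans = 1332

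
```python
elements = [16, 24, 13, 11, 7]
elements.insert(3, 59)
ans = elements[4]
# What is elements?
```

Trace (tracking elements):
elements = [16, 24, 13, 11, 7]  # -> elements = [16, 24, 13, 11, 7]
elements.insert(3, 59)  # -> elements = [16, 24, 13, 59, 11, 7]
ans = elements[4]  # -> ans = 11

Answer: [16, 24, 13, 59, 11, 7]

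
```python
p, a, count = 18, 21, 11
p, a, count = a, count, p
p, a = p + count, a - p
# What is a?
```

Trace (tracking a):
p, a, count = (18, 21, 11)  # -> p = 18, a = 21, count = 11
p, a, count = (a, count, p)  # -> p = 21, a = 11, count = 18
p, a = (p + count, a - p)  # -> p = 39, a = -10

Answer: -10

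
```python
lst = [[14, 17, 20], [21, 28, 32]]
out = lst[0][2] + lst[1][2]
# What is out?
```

Trace (tracking out):
lst = [[14, 17, 20], [21, 28, 32]]  # -> lst = [[14, 17, 20], [21, 28, 32]]
out = lst[0][2] + lst[1][2]  # -> out = 52

Answer: 52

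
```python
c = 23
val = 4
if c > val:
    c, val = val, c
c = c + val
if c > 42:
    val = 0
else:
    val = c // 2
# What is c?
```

Trace (tracking c):
c = 23  # -> c = 23
val = 4  # -> val = 4
if c > val:  # condition is True
    c, val = (val, c)  # -> c = 4, val = 23
c = c + val  # -> c = 27
if c > 42:  # condition is False
else:
    val = c // 2  # -> val = 13

Answer: 27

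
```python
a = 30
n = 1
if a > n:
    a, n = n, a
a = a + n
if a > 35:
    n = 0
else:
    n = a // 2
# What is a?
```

Answer: 31

Derivation:
Trace (tracking a):
a = 30  # -> a = 30
n = 1  # -> n = 1
if a > n:  # condition is True
    a, n = (n, a)  # -> a = 1, n = 30
a = a + n  # -> a = 31
if a > 35:  # condition is False
else:
    n = a // 2  # -> n = 15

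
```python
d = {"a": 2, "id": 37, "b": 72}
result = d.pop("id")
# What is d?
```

Answer: {'a': 2, 'b': 72}

Derivation:
Trace (tracking d):
d = {'a': 2, 'id': 37, 'b': 72}  # -> d = {'a': 2, 'id': 37, 'b': 72}
result = d.pop('id')  # -> result = 37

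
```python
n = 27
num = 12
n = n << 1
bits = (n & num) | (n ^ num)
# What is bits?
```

Trace (tracking bits):
n = 27  # -> n = 27
num = 12  # -> num = 12
n = n << 1  # -> n = 54
bits = n & num | n ^ num  # -> bits = 62

Answer: 62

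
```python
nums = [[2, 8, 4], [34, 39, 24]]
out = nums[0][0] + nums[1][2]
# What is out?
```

Trace (tracking out):
nums = [[2, 8, 4], [34, 39, 24]]  # -> nums = [[2, 8, 4], [34, 39, 24]]
out = nums[0][0] + nums[1][2]  # -> out = 26

Answer: 26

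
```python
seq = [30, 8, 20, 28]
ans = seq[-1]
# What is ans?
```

Answer: 28

Derivation:
Trace (tracking ans):
seq = [30, 8, 20, 28]  # -> seq = [30, 8, 20, 28]
ans = seq[-1]  # -> ans = 28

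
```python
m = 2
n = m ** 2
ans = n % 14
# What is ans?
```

Trace (tracking ans):
m = 2  # -> m = 2
n = m ** 2  # -> n = 4
ans = n % 14  # -> ans = 4

Answer: 4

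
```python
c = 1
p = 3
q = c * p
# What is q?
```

Trace (tracking q):
c = 1  # -> c = 1
p = 3  # -> p = 3
q = c * p  # -> q = 3

Answer: 3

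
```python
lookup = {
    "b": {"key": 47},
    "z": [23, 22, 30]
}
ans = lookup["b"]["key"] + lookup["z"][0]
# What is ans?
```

Answer: 70

Derivation:
Trace (tracking ans):
lookup = {'b': {'key': 47}, 'z': [23, 22, 30]}  # -> lookup = {'b': {'key': 47}, 'z': [23, 22, 30]}
ans = lookup['b']['key'] + lookup['z'][0]  # -> ans = 70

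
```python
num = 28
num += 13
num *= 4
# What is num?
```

Answer: 164

Derivation:
Trace (tracking num):
num = 28  # -> num = 28
num += 13  # -> num = 41
num *= 4  # -> num = 164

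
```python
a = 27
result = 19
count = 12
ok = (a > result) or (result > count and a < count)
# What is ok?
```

Answer: True

Derivation:
Trace (tracking ok):
a = 27  # -> a = 27
result = 19  # -> result = 19
count = 12  # -> count = 12
ok = a > result or (result > count and a < count)  # -> ok = True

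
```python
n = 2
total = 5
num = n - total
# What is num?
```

Trace (tracking num):
n = 2  # -> n = 2
total = 5  # -> total = 5
num = n - total  # -> num = -3

Answer: -3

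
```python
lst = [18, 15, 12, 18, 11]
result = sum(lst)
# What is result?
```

Answer: 74

Derivation:
Trace (tracking result):
lst = [18, 15, 12, 18, 11]  # -> lst = [18, 15, 12, 18, 11]
result = sum(lst)  # -> result = 74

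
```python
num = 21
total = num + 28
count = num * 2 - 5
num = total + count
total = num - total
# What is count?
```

Trace (tracking count):
num = 21  # -> num = 21
total = num + 28  # -> total = 49
count = num * 2 - 5  # -> count = 37
num = total + count  # -> num = 86
total = num - total  # -> total = 37

Answer: 37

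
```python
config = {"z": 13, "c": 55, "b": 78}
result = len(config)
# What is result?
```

Answer: 3

Derivation:
Trace (tracking result):
config = {'z': 13, 'c': 55, 'b': 78}  # -> config = {'z': 13, 'c': 55, 'b': 78}
result = len(config)  # -> result = 3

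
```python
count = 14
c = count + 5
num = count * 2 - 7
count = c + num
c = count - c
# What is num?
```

Trace (tracking num):
count = 14  # -> count = 14
c = count + 5  # -> c = 19
num = count * 2 - 7  # -> num = 21
count = c + num  # -> count = 40
c = count - c  # -> c = 21

Answer: 21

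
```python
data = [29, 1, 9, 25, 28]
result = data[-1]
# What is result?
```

Trace (tracking result):
data = [29, 1, 9, 25, 28]  # -> data = [29, 1, 9, 25, 28]
result = data[-1]  # -> result = 28

Answer: 28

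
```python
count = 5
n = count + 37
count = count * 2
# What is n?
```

Trace (tracking n):
count = 5  # -> count = 5
n = count + 37  # -> n = 42
count = count * 2  # -> count = 10

Answer: 42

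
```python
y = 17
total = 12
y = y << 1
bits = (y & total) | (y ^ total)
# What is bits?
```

Answer: 46

Derivation:
Trace (tracking bits):
y = 17  # -> y = 17
total = 12  # -> total = 12
y = y << 1  # -> y = 34
bits = y & total | y ^ total  # -> bits = 46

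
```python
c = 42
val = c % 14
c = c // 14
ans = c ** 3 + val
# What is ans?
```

Answer: 27

Derivation:
Trace (tracking ans):
c = 42  # -> c = 42
val = c % 14  # -> val = 0
c = c // 14  # -> c = 3
ans = c ** 3 + val  # -> ans = 27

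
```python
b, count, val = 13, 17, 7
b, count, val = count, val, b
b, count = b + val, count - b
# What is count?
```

Answer: -10

Derivation:
Trace (tracking count):
b, count, val = (13, 17, 7)  # -> b = 13, count = 17, val = 7
b, count, val = (count, val, b)  # -> b = 17, count = 7, val = 13
b, count = (b + val, count - b)  # -> b = 30, count = -10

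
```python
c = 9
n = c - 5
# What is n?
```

Trace (tracking n):
c = 9  # -> c = 9
n = c - 5  # -> n = 4

Answer: 4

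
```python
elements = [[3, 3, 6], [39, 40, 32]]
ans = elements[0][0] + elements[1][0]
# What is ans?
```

Trace (tracking ans):
elements = [[3, 3, 6], [39, 40, 32]]  # -> elements = [[3, 3, 6], [39, 40, 32]]
ans = elements[0][0] + elements[1][0]  # -> ans = 42

Answer: 42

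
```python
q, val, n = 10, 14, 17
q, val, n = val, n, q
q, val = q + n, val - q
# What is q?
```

Answer: 24

Derivation:
Trace (tracking q):
q, val, n = (10, 14, 17)  # -> q = 10, val = 14, n = 17
q, val, n = (val, n, q)  # -> q = 14, val = 17, n = 10
q, val = (q + n, val - q)  # -> q = 24, val = 3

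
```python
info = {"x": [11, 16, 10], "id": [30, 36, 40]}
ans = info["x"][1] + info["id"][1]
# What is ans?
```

Trace (tracking ans):
info = {'x': [11, 16, 10], 'id': [30, 36, 40]}  # -> info = {'x': [11, 16, 10], 'id': [30, 36, 40]}
ans = info['x'][1] + info['id'][1]  # -> ans = 52

Answer: 52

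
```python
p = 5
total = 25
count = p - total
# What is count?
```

Answer: -20

Derivation:
Trace (tracking count):
p = 5  # -> p = 5
total = 25  # -> total = 25
count = p - total  # -> count = -20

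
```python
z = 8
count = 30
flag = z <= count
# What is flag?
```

Answer: True

Derivation:
Trace (tracking flag):
z = 8  # -> z = 8
count = 30  # -> count = 30
flag = z <= count  # -> flag = True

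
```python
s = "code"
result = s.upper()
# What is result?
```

Trace (tracking result):
s = 'code'  # -> s = 'code'
result = s.upper()  # -> result = 'CODE'

Answer: 'CODE'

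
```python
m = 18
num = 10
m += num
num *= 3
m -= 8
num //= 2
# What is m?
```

Trace (tracking m):
m = 18  # -> m = 18
num = 10  # -> num = 10
m += num  # -> m = 28
num *= 3  # -> num = 30
m -= 8  # -> m = 20
num //= 2  # -> num = 15

Answer: 20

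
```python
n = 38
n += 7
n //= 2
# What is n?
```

Answer: 22

Derivation:
Trace (tracking n):
n = 38  # -> n = 38
n += 7  # -> n = 45
n //= 2  # -> n = 22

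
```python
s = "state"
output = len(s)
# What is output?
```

Answer: 5

Derivation:
Trace (tracking output):
s = 'state'  # -> s = 'state'
output = len(s)  # -> output = 5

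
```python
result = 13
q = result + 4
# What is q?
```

Answer: 17

Derivation:
Trace (tracking q):
result = 13  # -> result = 13
q = result + 4  # -> q = 17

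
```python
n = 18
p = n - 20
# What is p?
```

Trace (tracking p):
n = 18  # -> n = 18
p = n - 20  # -> p = -2

Answer: -2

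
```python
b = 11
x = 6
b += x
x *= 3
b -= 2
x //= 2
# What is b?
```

Answer: 15

Derivation:
Trace (tracking b):
b = 11  # -> b = 11
x = 6  # -> x = 6
b += x  # -> b = 17
x *= 3  # -> x = 18
b -= 2  # -> b = 15
x //= 2  # -> x = 9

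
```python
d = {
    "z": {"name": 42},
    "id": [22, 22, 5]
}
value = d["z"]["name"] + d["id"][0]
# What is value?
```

Answer: 64

Derivation:
Trace (tracking value):
d = {'z': {'name': 42}, 'id': [22, 22, 5]}  # -> d = {'z': {'name': 42}, 'id': [22, 22, 5]}
value = d['z']['name'] + d['id'][0]  # -> value = 64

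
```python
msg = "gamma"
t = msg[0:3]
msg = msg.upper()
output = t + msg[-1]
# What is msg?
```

Trace (tracking msg):
msg = 'gamma'  # -> msg = 'gamma'
t = msg[0:3]  # -> t = 'gam'
msg = msg.upper()  # -> msg = 'GAMMA'
output = t + msg[-1]  # -> output = 'gamA'

Answer: 'GAMMA'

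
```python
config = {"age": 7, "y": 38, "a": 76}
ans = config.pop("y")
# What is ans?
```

Answer: 38

Derivation:
Trace (tracking ans):
config = {'age': 7, 'y': 38, 'a': 76}  # -> config = {'age': 7, 'y': 38, 'a': 76}
ans = config.pop('y')  # -> ans = 38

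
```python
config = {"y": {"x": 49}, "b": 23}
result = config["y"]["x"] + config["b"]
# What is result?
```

Answer: 72

Derivation:
Trace (tracking result):
config = {'y': {'x': 49}, 'b': 23}  # -> config = {'y': {'x': 49}, 'b': 23}
result = config['y']['x'] + config['b']  # -> result = 72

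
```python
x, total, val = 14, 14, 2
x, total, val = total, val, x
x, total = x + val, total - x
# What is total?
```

Trace (tracking total):
x, total, val = (14, 14, 2)  # -> x = 14, total = 14, val = 2
x, total, val = (total, val, x)  # -> x = 14, total = 2, val = 14
x, total = (x + val, total - x)  # -> x = 28, total = -12

Answer: -12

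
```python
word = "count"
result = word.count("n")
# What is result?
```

Answer: 1

Derivation:
Trace (tracking result):
word = 'count'  # -> word = 'count'
result = word.count('n')  # -> result = 1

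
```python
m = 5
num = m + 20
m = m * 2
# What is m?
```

Trace (tracking m):
m = 5  # -> m = 5
num = m + 20  # -> num = 25
m = m * 2  # -> m = 10

Answer: 10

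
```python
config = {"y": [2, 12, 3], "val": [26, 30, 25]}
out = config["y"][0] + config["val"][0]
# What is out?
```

Answer: 28

Derivation:
Trace (tracking out):
config = {'y': [2, 12, 3], 'val': [26, 30, 25]}  # -> config = {'y': [2, 12, 3], 'val': [26, 30, 25]}
out = config['y'][0] + config['val'][0]  # -> out = 28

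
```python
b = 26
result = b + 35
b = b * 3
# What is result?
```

Trace (tracking result):
b = 26  # -> b = 26
result = b + 35  # -> result = 61
b = b * 3  # -> b = 78

Answer: 61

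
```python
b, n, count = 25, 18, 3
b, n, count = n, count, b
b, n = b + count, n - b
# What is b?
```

Trace (tracking b):
b, n, count = (25, 18, 3)  # -> b = 25, n = 18, count = 3
b, n, count = (n, count, b)  # -> b = 18, n = 3, count = 25
b, n = (b + count, n - b)  # -> b = 43, n = -15

Answer: 43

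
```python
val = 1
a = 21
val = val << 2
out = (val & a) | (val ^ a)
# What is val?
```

Trace (tracking val):
val = 1  # -> val = 1
a = 21  # -> a = 21
val = val << 2  # -> val = 4
out = val & a | val ^ a  # -> out = 21

Answer: 4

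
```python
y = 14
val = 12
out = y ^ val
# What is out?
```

Trace (tracking out):
y = 14  # -> y = 14
val = 12  # -> val = 12
out = y ^ val  # -> out = 2

Answer: 2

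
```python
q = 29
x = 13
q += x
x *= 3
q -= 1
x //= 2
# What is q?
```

Trace (tracking q):
q = 29  # -> q = 29
x = 13  # -> x = 13
q += x  # -> q = 42
x *= 3  # -> x = 39
q -= 1  # -> q = 41
x //= 2  # -> x = 19

Answer: 41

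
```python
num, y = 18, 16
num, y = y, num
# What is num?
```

Answer: 16

Derivation:
Trace (tracking num):
num, y = (18, 16)  # -> num = 18, y = 16
num, y = (y, num)  # -> num = 16, y = 18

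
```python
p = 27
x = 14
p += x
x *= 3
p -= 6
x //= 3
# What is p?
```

Answer: 35

Derivation:
Trace (tracking p):
p = 27  # -> p = 27
x = 14  # -> x = 14
p += x  # -> p = 41
x *= 3  # -> x = 42
p -= 6  # -> p = 35
x //= 3  # -> x = 14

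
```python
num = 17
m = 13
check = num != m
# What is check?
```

Trace (tracking check):
num = 17  # -> num = 17
m = 13  # -> m = 13
check = num != m  # -> check = True

Answer: True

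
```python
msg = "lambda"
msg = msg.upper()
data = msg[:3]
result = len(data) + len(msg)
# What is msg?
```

Trace (tracking msg):
msg = 'lambda'  # -> msg = 'lambda'
msg = msg.upper()  # -> msg = 'LAMBDA'
data = msg[:3]  # -> data = 'LAM'
result = len(data) + len(msg)  # -> result = 9

Answer: 'LAMBDA'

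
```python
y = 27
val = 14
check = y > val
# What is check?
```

Trace (tracking check):
y = 27  # -> y = 27
val = 14  # -> val = 14
check = y > val  # -> check = True

Answer: True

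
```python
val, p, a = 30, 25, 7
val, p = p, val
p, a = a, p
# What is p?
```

Answer: 7

Derivation:
Trace (tracking p):
val, p, a = (30, 25, 7)  # -> val = 30, p = 25, a = 7
val, p = (p, val)  # -> val = 25, p = 30
p, a = (a, p)  # -> p = 7, a = 30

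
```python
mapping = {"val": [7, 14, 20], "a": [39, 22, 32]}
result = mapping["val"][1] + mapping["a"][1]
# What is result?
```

Answer: 36

Derivation:
Trace (tracking result):
mapping = {'val': [7, 14, 20], 'a': [39, 22, 32]}  # -> mapping = {'val': [7, 14, 20], 'a': [39, 22, 32]}
result = mapping['val'][1] + mapping['a'][1]  # -> result = 36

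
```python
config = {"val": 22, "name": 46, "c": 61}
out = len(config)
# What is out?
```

Trace (tracking out):
config = {'val': 22, 'name': 46, 'c': 61}  # -> config = {'val': 22, 'name': 46, 'c': 61}
out = len(config)  # -> out = 3

Answer: 3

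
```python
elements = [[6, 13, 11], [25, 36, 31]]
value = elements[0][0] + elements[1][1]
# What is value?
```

Trace (tracking value):
elements = [[6, 13, 11], [25, 36, 31]]  # -> elements = [[6, 13, 11], [25, 36, 31]]
value = elements[0][0] + elements[1][1]  # -> value = 42

Answer: 42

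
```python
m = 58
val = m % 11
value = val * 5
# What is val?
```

Answer: 3

Derivation:
Trace (tracking val):
m = 58  # -> m = 58
val = m % 11  # -> val = 3
value = val * 5  # -> value = 15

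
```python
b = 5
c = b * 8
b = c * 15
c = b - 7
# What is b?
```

Trace (tracking b):
b = 5  # -> b = 5
c = b * 8  # -> c = 40
b = c * 15  # -> b = 600
c = b - 7  # -> c = 593

Answer: 600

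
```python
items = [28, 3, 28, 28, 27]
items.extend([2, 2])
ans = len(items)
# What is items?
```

Trace (tracking items):
items = [28, 3, 28, 28, 27]  # -> items = [28, 3, 28, 28, 27]
items.extend([2, 2])  # -> items = [28, 3, 28, 28, 27, 2, 2]
ans = len(items)  # -> ans = 7

Answer: [28, 3, 28, 28, 27, 2, 2]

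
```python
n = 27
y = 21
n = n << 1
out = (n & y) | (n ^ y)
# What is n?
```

Trace (tracking n):
n = 27  # -> n = 27
y = 21  # -> y = 21
n = n << 1  # -> n = 54
out = n & y | n ^ y  # -> out = 55

Answer: 54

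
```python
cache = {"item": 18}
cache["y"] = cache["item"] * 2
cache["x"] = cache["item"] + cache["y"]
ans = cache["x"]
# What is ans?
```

Trace (tracking ans):
cache = {'item': 18}  # -> cache = {'item': 18}
cache['y'] = cache['item'] * 2  # -> cache = {'item': 18, 'y': 36}
cache['x'] = cache['item'] + cache['y']  # -> cache = {'item': 18, 'y': 36, 'x': 54}
ans = cache['x']  # -> ans = 54

Answer: 54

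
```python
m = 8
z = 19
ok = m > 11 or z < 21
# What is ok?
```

Answer: True

Derivation:
Trace (tracking ok):
m = 8  # -> m = 8
z = 19  # -> z = 19
ok = m > 11 or z < 21  # -> ok = True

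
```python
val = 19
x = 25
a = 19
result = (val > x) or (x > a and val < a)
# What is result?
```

Trace (tracking result):
val = 19  # -> val = 19
x = 25  # -> x = 25
a = 19  # -> a = 19
result = val > x or (x > a and val < a)  # -> result = False

Answer: False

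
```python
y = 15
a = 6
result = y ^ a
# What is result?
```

Answer: 9

Derivation:
Trace (tracking result):
y = 15  # -> y = 15
a = 6  # -> a = 6
result = y ^ a  # -> result = 9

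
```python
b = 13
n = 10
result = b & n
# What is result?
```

Answer: 8

Derivation:
Trace (tracking result):
b = 13  # -> b = 13
n = 10  # -> n = 10
result = b & n  # -> result = 8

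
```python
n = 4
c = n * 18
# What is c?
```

Answer: 72

Derivation:
Trace (tracking c):
n = 4  # -> n = 4
c = n * 18  # -> c = 72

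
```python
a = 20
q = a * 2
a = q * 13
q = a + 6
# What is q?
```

Trace (tracking q):
a = 20  # -> a = 20
q = a * 2  # -> q = 40
a = q * 13  # -> a = 520
q = a + 6  # -> q = 526

Answer: 526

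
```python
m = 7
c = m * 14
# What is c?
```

Trace (tracking c):
m = 7  # -> m = 7
c = m * 14  # -> c = 98

Answer: 98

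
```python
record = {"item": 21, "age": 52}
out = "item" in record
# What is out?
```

Answer: True

Derivation:
Trace (tracking out):
record = {'item': 21, 'age': 52}  # -> record = {'item': 21, 'age': 52}
out = 'item' in record  # -> out = True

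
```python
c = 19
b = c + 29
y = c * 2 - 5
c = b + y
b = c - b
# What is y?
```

Trace (tracking y):
c = 19  # -> c = 19
b = c + 29  # -> b = 48
y = c * 2 - 5  # -> y = 33
c = b + y  # -> c = 81
b = c - b  # -> b = 33

Answer: 33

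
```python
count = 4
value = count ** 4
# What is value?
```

Trace (tracking value):
count = 4  # -> count = 4
value = count ** 4  # -> value = 256

Answer: 256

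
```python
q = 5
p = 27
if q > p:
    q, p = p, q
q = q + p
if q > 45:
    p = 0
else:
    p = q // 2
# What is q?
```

Trace (tracking q):
q = 5  # -> q = 5
p = 27  # -> p = 27
if q > p:  # condition is False
q = q + p  # -> q = 32
if q > 45:  # condition is False
else:
    p = q // 2  # -> p = 16

Answer: 32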